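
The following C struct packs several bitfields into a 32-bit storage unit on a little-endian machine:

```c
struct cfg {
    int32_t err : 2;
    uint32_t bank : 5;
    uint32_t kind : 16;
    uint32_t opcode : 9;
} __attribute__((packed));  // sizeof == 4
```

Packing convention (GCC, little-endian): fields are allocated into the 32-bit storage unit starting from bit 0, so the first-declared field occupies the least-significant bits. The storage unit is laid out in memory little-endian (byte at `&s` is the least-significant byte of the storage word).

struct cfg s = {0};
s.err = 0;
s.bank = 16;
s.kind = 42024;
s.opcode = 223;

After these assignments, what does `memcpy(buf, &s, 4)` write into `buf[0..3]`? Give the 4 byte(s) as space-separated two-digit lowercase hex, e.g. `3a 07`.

err (2b) val=0 bits=0x0 at bit 0: 0x00000000
bank (5b) val=16 bits=0x10 at bit 2: 0x00000040
kind (16b) val=42024 bits=0xa428 at bit 7: 0x00521440
opcode (9b) val=223 bits=0xdf at bit 23: 0x6fd21440
word = 0x6fd21440 → little-endian bytes:
  [0]=0x40  [1]=0x14  [2]=0xd2  [3]=0x6f

40 14 d2 6f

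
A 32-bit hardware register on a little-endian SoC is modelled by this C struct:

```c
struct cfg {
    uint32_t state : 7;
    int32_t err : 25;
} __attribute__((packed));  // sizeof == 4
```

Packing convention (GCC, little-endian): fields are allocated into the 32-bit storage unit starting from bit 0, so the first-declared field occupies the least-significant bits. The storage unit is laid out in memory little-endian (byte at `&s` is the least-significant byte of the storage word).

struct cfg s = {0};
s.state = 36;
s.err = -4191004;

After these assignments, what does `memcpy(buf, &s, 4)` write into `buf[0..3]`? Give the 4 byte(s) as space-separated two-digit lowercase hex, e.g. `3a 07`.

[0+:7] state=36 & 0x7f = 0x24; word=0x00000024
[7+:25] err=-4191004 & 0x1ffffff = 0x1c00ce4; word=0xe0067224
word = 0xe0067224 → little-endian bytes:
  [0]=0x24  [1]=0x72  [2]=0x06  [3]=0xe0

24 72 06 e0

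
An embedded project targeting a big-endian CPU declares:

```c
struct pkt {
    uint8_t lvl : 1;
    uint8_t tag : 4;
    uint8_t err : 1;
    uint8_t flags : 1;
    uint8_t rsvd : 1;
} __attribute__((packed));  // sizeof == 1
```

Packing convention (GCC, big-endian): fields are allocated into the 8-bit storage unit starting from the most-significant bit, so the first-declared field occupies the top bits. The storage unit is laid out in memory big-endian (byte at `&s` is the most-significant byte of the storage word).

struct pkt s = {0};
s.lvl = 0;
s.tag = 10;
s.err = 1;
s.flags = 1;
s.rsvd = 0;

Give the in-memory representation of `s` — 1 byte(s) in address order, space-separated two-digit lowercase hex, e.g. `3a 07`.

lvl:1 = 0 → 0x0 << 7 → word 0x00
tag:4 = 10 → 0xa << 3 → word 0x50
err:1 = 1 → 0x1 << 2 → word 0x54
flags:1 = 1 → 0x1 << 1 → word 0x56
rsvd:1 = 0 → 0x0 << 0 → word 0x56
word = 0x56 → big-endian bytes:
  [0]=0x56

56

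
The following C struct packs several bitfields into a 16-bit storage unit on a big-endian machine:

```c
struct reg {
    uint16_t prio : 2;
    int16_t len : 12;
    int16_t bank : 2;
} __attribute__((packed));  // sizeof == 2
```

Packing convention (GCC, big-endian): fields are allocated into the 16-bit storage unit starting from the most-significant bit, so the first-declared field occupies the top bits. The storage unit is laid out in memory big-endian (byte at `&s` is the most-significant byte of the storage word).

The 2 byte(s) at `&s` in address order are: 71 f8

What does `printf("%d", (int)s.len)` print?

[0]=0x71 [1]=0xf8 (big-endian) → word 0x71f8
prio:2 @ bit 14 → (0x71f8>>14)&0x3 = 0x1
len:12 @ bit 2 → (0x71f8>>2)&0xfff = 0xc7e  ←
bank:2 @ bit 0 → (0x71f8>>0)&0x3 = 0x0
len signed 12b, MSB=1: 3198 - 4096 = -898

-898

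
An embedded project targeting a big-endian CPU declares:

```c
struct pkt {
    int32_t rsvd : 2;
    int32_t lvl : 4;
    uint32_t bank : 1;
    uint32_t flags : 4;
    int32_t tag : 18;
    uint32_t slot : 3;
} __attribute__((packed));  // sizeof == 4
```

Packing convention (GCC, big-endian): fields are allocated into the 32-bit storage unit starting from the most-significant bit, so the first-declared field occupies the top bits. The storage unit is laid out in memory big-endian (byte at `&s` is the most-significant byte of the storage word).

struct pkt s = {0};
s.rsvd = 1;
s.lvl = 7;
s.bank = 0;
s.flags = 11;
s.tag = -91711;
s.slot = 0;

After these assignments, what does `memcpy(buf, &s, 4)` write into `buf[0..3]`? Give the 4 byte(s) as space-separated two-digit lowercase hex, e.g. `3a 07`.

[30+:2] rsvd=1 & 0x3 = 0x1; word=0x40000000
[26+:4] lvl=7 & 0xf = 0x7; word=0x5c000000
[25+:1] bank=0 & 0x1 = 0x0; word=0x5c000000
[21+:4] flags=11 & 0xf = 0xb; word=0x5d600000
[3+:18] tag=-91711 & 0x3ffff = 0x299c1; word=0x5d74ce08
[0+:3] slot=0 & 0x7 = 0x0; word=0x5d74ce08
word = 0x5d74ce08 → big-endian bytes:
  [0]=0x5d  [1]=0x74  [2]=0xce  [3]=0x08

5d 74 ce 08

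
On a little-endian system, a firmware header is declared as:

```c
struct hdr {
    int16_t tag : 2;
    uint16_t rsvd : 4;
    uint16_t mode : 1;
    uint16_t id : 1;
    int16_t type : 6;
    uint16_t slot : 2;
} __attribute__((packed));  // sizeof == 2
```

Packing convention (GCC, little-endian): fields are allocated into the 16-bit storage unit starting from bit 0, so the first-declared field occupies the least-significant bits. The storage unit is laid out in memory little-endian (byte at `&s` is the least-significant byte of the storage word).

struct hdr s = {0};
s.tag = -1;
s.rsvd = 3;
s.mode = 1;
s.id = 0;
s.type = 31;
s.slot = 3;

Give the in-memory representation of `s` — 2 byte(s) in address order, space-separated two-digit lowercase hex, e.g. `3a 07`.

4f df

tag:2 = -1 → 0x3 << 0 → word 0x0003
rsvd:4 = 3 → 0x3 << 2 → word 0x000f
mode:1 = 1 → 0x1 << 6 → word 0x004f
id:1 = 0 → 0x0 << 7 → word 0x004f
type:6 = 31 → 0x1f << 8 → word 0x1f4f
slot:2 = 3 → 0x3 << 14 → word 0xdf4f
word = 0xdf4f → little-endian bytes:
  [0]=0x4f  [1]=0xdf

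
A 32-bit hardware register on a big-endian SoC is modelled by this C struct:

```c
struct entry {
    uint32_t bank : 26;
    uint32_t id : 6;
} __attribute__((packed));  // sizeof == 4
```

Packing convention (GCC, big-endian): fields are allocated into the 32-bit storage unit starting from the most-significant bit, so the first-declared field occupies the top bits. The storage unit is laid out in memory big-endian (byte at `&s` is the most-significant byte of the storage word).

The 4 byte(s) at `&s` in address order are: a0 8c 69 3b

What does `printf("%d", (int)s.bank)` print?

[0]=0xa0 [1]=0x8c [2]=0x69 [3]=0x3b (big-endian) → word 0xa08c693b
bank [6+:26] = (word>>6) & 0x3ffffff = 42086820  ←
id [0+:6] = (word>>0) & 0x3f = 59

42086820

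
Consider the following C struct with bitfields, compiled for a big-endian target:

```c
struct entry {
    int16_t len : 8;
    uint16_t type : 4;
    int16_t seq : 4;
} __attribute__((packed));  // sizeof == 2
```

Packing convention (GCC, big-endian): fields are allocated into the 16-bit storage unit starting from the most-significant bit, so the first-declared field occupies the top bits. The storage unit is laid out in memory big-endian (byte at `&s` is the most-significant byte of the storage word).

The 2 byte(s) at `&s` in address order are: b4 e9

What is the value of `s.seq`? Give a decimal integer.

-7

[0]=0xb4 [1]=0xe9 (big-endian) → word 0xb4e9
len:8 @ bit 8 → (0xb4e9>>8)&0xff = 0xb4
type:4 @ bit 4 → (0xb4e9>>4)&0xf = 0xe
seq:4 @ bit 0 → (0xb4e9>>0)&0xf = 0x9  ←
seq signed 4b, MSB=1: 9 - 16 = -7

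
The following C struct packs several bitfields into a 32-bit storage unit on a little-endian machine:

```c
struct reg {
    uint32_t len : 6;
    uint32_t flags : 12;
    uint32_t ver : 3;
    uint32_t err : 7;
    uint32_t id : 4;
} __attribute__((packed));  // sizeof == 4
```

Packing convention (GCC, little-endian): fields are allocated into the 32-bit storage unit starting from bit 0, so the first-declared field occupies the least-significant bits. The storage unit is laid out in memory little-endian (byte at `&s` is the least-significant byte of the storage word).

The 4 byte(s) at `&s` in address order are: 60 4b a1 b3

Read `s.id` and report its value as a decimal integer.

11

[0]=0x60 [1]=0x4b [2]=0xa1 [3]=0xb3 (little-endian) → word 0xb3a14b60
len [0+:6] = (word>>0) & 0x3f = 32
flags [6+:12] = (word>>6) & 0xfff = 1325
ver [18+:3] = (word>>18) & 0x7 = 0
err [21+:7] = (word>>21) & 0x7f = 29
id [28+:4] = (word>>28) & 0xf = 11  ←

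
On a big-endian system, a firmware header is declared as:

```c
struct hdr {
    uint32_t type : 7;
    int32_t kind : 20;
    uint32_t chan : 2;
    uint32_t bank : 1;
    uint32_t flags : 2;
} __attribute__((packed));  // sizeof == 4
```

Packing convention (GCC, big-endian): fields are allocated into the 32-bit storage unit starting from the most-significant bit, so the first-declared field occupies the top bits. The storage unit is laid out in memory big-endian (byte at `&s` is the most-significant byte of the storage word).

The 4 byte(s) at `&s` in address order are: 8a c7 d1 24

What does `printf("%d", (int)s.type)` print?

[0]=0x8a [1]=0xc7 [2]=0xd1 [3]=0x24 (big-endian) → word 0x8ac7d124
type:7 @ bit 25 → (0x8ac7d124>>25)&0x7f = 0x45  ←
kind:20 @ bit 5 → (0x8ac7d124>>5)&0xfffff = 0x63e89
chan:2 @ bit 3 → (0x8ac7d124>>3)&0x3 = 0x0
bank:1 @ bit 2 → (0x8ac7d124>>2)&0x1 = 0x1
flags:2 @ bit 0 → (0x8ac7d124>>0)&0x3 = 0x0

69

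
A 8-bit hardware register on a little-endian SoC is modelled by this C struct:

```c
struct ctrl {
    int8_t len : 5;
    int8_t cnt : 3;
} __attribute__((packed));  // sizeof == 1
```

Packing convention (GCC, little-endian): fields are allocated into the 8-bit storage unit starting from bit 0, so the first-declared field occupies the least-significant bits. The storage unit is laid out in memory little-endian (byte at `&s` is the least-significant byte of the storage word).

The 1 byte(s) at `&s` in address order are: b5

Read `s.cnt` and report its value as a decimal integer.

-3

[0]=0xb5 (little-endian) → word 0xb5
len [0+:5] = (word>>0) & 0x1f = 21
cnt [5+:3] = (word>>5) & 0x7 = 5  ←
cnt signed 3b, MSB=1: 5 - 8 = -3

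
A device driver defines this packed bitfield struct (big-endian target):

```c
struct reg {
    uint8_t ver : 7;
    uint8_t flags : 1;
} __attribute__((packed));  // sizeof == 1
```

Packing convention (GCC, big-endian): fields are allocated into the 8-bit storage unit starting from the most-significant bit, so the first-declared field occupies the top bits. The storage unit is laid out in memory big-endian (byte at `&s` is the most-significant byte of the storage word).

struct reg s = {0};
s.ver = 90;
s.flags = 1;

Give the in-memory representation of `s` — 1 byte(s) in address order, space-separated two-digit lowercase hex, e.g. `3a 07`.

b5

[1+:7] ver=90 & 0x7f = 0x5a; word=0xb4
[0+:1] flags=1 & 0x1 = 0x1; word=0xb5
word = 0xb5 → big-endian bytes:
  [0]=0xb5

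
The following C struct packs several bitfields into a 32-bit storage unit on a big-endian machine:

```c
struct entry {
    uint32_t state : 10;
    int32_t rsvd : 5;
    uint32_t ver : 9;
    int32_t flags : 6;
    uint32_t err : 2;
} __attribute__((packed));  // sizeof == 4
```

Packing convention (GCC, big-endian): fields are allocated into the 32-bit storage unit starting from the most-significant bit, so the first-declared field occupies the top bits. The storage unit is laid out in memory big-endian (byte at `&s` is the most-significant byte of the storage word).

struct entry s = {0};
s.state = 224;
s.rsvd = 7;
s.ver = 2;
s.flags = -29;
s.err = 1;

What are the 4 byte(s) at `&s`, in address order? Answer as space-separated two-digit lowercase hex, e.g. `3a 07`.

[22+:10] state=224 & 0x3ff = 0xe0; word=0x38000000
[17+:5] rsvd=7 & 0x1f = 0x7; word=0x380e0000
[8+:9] ver=2 & 0x1ff = 0x2; word=0x380e0200
[2+:6] flags=-29 & 0x3f = 0x23; word=0x380e028c
[0+:2] err=1 & 0x3 = 0x1; word=0x380e028d
word = 0x380e028d → big-endian bytes:
  [0]=0x38  [1]=0x0e  [2]=0x02  [3]=0x8d

38 0e 02 8d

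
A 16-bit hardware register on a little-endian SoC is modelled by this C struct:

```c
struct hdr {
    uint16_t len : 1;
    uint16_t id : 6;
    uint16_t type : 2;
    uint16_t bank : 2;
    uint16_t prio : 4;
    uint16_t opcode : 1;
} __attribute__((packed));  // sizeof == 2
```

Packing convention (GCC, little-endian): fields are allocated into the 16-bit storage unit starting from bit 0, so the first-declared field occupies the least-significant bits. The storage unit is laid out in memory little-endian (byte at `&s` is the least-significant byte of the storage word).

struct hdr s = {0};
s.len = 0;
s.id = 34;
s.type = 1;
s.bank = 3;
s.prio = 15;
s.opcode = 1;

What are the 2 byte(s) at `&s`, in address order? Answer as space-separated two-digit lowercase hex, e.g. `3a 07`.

len:1 = 0 → 0x0 << 0 → word 0x0000
id:6 = 34 → 0x22 << 1 → word 0x0044
type:2 = 1 → 0x1 << 7 → word 0x00c4
bank:2 = 3 → 0x3 << 9 → word 0x06c4
prio:4 = 15 → 0xf << 11 → word 0x7ec4
opcode:1 = 1 → 0x1 << 15 → word 0xfec4
word = 0xfec4 → little-endian bytes:
  [0]=0xc4  [1]=0xfe

c4 fe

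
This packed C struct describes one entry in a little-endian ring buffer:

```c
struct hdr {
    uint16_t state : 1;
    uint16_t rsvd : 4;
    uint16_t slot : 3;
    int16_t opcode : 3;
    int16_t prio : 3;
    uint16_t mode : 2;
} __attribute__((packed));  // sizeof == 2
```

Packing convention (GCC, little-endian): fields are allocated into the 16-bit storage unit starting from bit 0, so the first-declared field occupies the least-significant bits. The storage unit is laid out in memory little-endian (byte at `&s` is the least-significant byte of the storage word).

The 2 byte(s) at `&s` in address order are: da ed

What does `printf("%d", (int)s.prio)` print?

[0]=0xda [1]=0xed (little-endian) → word 0xedda
state:1 @ bit 0 → (0xedda>>0)&0x1 = 0x0
rsvd:4 @ bit 1 → (0xedda>>1)&0xf = 0xd
slot:3 @ bit 5 → (0xedda>>5)&0x7 = 0x6
opcode:3 @ bit 8 → (0xedda>>8)&0x7 = 0x5
prio:3 @ bit 11 → (0xedda>>11)&0x7 = 0x5  ←
mode:2 @ bit 14 → (0xedda>>14)&0x3 = 0x3
prio signed 3b, MSB=1: 5 - 8 = -3

-3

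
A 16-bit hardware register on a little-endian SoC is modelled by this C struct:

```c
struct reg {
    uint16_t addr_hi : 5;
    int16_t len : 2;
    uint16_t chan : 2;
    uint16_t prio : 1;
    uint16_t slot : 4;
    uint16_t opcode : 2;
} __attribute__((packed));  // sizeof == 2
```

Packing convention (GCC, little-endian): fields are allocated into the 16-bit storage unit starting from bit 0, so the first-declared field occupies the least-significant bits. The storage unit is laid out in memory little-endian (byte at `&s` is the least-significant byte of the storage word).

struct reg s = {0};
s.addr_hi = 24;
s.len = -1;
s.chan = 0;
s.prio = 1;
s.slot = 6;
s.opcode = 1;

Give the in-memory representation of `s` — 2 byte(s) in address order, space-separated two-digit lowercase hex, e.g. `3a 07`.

addr_hi (5b) val=24 bits=0x18 at bit 0: 0x0018
len (2b) val=-1 bits=0x3 at bit 5: 0x0078
chan (2b) val=0 bits=0x0 at bit 7: 0x0078
prio (1b) val=1 bits=0x1 at bit 9: 0x0278
slot (4b) val=6 bits=0x6 at bit 10: 0x1a78
opcode (2b) val=1 bits=0x1 at bit 14: 0x5a78
word = 0x5a78 → little-endian bytes:
  [0]=0x78  [1]=0x5a

78 5a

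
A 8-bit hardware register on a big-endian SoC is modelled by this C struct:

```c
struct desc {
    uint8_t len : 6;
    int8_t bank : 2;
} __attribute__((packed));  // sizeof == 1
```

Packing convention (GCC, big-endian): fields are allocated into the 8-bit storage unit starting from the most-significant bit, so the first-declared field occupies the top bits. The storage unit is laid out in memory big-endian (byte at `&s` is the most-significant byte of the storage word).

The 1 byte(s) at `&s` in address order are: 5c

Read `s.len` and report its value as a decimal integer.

23

[0]=0x5c (big-endian) → word 0x5c
len [2+:6] = (word>>2) & 0x3f = 23  ←
bank [0+:2] = (word>>0) & 0x3 = 0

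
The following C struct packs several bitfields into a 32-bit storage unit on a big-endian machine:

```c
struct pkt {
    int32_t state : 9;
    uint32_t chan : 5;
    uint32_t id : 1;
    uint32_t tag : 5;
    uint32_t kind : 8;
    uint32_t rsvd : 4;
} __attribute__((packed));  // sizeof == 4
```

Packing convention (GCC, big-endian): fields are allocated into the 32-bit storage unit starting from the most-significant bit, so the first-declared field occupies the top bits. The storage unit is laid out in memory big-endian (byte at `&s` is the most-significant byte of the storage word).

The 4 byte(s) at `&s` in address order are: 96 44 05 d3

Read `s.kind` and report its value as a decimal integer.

93

[0]=0x96 [1]=0x44 [2]=0x05 [3]=0xd3 (big-endian) → word 0x964405d3
state:9 @ bit 23 → (0x964405d3>>23)&0x1ff = 0x12c
chan:5 @ bit 18 → (0x964405d3>>18)&0x1f = 0x11
id:1 @ bit 17 → (0x964405d3>>17)&0x1 = 0x0
tag:5 @ bit 12 → (0x964405d3>>12)&0x1f = 0x0
kind:8 @ bit 4 → (0x964405d3>>4)&0xff = 0x5d  ←
rsvd:4 @ bit 0 → (0x964405d3>>0)&0xf = 0x3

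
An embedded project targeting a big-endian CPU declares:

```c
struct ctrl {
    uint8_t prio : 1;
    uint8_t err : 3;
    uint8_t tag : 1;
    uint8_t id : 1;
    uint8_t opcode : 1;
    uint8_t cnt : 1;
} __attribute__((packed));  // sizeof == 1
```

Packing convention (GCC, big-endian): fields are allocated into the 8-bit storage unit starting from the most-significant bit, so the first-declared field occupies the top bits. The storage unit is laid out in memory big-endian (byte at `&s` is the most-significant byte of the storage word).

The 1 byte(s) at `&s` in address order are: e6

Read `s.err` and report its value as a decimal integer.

6

[0]=0xe6 (big-endian) → word 0xe6
prio:1 @ bit 7 → (0xe6>>7)&0x1 = 0x1
err:3 @ bit 4 → (0xe6>>4)&0x7 = 0x6  ←
tag:1 @ bit 3 → (0xe6>>3)&0x1 = 0x0
id:1 @ bit 2 → (0xe6>>2)&0x1 = 0x1
opcode:1 @ bit 1 → (0xe6>>1)&0x1 = 0x1
cnt:1 @ bit 0 → (0xe6>>0)&0x1 = 0x0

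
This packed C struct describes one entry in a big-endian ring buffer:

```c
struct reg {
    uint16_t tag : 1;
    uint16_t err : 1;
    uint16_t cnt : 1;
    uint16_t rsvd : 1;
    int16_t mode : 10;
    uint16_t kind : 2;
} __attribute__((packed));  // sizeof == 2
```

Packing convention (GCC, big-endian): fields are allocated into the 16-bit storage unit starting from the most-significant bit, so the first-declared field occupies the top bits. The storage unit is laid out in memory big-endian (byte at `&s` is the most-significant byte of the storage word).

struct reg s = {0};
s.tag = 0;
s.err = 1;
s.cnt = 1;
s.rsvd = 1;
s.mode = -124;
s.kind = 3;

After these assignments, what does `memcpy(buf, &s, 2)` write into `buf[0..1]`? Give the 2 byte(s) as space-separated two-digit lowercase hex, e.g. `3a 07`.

[15+:1] tag=0 & 0x1 = 0x0; word=0x0000
[14+:1] err=1 & 0x1 = 0x1; word=0x4000
[13+:1] cnt=1 & 0x1 = 0x1; word=0x6000
[12+:1] rsvd=1 & 0x1 = 0x1; word=0x7000
[2+:10] mode=-124 & 0x3ff = 0x384; word=0x7e10
[0+:2] kind=3 & 0x3 = 0x3; word=0x7e13
word = 0x7e13 → big-endian bytes:
  [0]=0x7e  [1]=0x13

7e 13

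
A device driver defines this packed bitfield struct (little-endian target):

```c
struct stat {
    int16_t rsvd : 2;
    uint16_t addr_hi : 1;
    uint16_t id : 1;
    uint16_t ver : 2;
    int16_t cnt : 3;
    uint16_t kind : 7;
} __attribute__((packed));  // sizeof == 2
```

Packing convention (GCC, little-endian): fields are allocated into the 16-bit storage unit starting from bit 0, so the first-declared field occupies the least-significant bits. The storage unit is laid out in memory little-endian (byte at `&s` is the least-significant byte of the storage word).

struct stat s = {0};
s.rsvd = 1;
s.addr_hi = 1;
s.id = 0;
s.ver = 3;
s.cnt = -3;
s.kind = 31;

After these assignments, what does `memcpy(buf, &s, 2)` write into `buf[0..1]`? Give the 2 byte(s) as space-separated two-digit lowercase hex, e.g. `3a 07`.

[0+:2] rsvd=1 & 0x3 = 0x1; word=0x0001
[2+:1] addr_hi=1 & 0x1 = 0x1; word=0x0005
[3+:1] id=0 & 0x1 = 0x0; word=0x0005
[4+:2] ver=3 & 0x3 = 0x3; word=0x0035
[6+:3] cnt=-3 & 0x7 = 0x5; word=0x0175
[9+:7] kind=31 & 0x7f = 0x1f; word=0x3f75
word = 0x3f75 → little-endian bytes:
  [0]=0x75  [1]=0x3f

75 3f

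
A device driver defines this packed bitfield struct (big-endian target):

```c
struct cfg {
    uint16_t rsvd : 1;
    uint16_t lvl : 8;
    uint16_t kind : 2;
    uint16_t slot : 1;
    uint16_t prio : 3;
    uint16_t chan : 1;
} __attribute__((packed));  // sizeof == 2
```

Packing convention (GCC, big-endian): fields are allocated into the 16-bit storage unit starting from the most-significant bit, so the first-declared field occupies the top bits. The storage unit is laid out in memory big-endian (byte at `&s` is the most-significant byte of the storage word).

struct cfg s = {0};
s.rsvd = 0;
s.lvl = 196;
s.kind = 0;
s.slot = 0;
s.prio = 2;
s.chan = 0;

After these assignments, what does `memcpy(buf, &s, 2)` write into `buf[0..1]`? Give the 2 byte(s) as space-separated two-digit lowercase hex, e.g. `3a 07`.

rsvd (1b) val=0 bits=0x0 at bit 15: 0x0000
lvl (8b) val=196 bits=0xc4 at bit 7: 0x6200
kind (2b) val=0 bits=0x0 at bit 5: 0x6200
slot (1b) val=0 bits=0x0 at bit 4: 0x6200
prio (3b) val=2 bits=0x2 at bit 1: 0x6204
chan (1b) val=0 bits=0x0 at bit 0: 0x6204
word = 0x6204 → big-endian bytes:
  [0]=0x62  [1]=0x04

62 04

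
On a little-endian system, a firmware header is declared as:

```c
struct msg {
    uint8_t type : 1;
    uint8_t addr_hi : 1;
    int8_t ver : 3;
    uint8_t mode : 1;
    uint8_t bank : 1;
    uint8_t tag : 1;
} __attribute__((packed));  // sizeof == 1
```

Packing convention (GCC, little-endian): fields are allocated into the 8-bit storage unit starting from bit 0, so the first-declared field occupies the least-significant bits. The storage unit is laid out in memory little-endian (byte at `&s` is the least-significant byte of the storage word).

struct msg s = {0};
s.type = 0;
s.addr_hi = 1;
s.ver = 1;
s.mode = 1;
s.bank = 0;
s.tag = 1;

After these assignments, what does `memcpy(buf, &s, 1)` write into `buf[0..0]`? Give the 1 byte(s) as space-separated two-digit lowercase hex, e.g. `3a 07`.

a6

[0+:1] type=0 & 0x1 = 0x0; word=0x00
[1+:1] addr_hi=1 & 0x1 = 0x1; word=0x02
[2+:3] ver=1 & 0x7 = 0x1; word=0x06
[5+:1] mode=1 & 0x1 = 0x1; word=0x26
[6+:1] bank=0 & 0x1 = 0x0; word=0x26
[7+:1] tag=1 & 0x1 = 0x1; word=0xa6
word = 0xa6 → little-endian bytes:
  [0]=0xa6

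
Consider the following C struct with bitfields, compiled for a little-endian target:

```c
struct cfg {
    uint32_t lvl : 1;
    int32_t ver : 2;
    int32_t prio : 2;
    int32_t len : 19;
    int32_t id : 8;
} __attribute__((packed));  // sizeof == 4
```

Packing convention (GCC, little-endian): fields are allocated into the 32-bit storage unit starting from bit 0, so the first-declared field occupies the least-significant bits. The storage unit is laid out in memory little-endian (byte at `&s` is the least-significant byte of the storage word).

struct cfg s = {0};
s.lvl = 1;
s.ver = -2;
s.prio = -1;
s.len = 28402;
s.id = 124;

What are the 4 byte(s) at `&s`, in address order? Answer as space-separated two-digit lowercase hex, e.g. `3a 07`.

lvl (1b) val=1 bits=0x1 at bit 0: 0x00000001
ver (2b) val=-2 bits=0x2 at bit 1: 0x00000005
prio (2b) val=-1 bits=0x3 at bit 3: 0x0000001d
len (19b) val=28402 bits=0x6ef2 at bit 5: 0x000dde5d
id (8b) val=124 bits=0x7c at bit 24: 0x7c0dde5d
word = 0x7c0dde5d → little-endian bytes:
  [0]=0x5d  [1]=0xde  [2]=0x0d  [3]=0x7c

5d de 0d 7c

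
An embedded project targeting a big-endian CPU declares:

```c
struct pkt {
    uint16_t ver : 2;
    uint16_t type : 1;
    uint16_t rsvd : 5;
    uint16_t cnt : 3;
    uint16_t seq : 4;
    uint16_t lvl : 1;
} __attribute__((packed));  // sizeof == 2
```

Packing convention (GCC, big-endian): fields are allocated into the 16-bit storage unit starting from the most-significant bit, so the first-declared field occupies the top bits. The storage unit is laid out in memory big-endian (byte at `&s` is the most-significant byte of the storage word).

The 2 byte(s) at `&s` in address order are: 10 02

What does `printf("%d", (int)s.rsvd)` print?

16

[0]=0x10 [1]=0x02 (big-endian) → word 0x1002
ver:2 @ bit 14 → (0x1002>>14)&0x3 = 0x0
type:1 @ bit 13 → (0x1002>>13)&0x1 = 0x0
rsvd:5 @ bit 8 → (0x1002>>8)&0x1f = 0x10  ←
cnt:3 @ bit 5 → (0x1002>>5)&0x7 = 0x0
seq:4 @ bit 1 → (0x1002>>1)&0xf = 0x1
lvl:1 @ bit 0 → (0x1002>>0)&0x1 = 0x0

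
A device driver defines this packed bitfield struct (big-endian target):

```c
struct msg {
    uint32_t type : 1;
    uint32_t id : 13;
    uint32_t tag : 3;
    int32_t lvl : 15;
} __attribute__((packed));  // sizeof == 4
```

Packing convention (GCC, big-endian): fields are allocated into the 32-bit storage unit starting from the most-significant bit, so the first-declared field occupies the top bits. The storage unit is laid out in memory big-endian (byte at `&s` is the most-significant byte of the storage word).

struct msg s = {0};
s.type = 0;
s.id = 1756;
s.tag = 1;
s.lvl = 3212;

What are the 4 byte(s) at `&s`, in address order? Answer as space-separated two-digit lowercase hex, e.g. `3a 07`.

1b 70 8c 8c

type (1b) val=0 bits=0x0 at bit 31: 0x00000000
id (13b) val=1756 bits=0x6dc at bit 18: 0x1b700000
tag (3b) val=1 bits=0x1 at bit 15: 0x1b708000
lvl (15b) val=3212 bits=0xc8c at bit 0: 0x1b708c8c
word = 0x1b708c8c → big-endian bytes:
  [0]=0x1b  [1]=0x70  [2]=0x8c  [3]=0x8c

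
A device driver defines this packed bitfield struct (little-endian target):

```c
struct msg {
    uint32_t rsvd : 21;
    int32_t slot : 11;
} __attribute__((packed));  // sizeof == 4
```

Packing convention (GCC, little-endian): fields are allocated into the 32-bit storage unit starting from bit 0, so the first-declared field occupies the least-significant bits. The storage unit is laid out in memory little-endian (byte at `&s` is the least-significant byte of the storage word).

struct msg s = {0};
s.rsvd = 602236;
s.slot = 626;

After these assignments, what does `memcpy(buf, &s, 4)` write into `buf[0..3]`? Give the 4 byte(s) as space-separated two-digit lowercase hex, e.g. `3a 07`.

rsvd:21 = 602236 → 0x9307c << 0 → word 0x0009307c
slot:11 = 626 → 0x272 << 21 → word 0x4e49307c
word = 0x4e49307c → little-endian bytes:
  [0]=0x7c  [1]=0x30  [2]=0x49  [3]=0x4e

7c 30 49 4e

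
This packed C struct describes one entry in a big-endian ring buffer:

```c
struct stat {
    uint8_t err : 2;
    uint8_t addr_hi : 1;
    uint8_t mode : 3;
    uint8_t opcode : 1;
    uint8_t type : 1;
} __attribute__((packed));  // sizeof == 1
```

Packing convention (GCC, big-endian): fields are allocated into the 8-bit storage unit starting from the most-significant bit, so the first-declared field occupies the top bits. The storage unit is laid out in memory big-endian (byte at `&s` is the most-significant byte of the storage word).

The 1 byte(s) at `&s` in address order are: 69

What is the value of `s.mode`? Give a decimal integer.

2

[0]=0x69 (big-endian) → word 0x69
err [6+:2] = (word>>6) & 0x3 = 1
addr_hi [5+:1] = (word>>5) & 0x1 = 1
mode [2+:3] = (word>>2) & 0x7 = 2  ←
opcode [1+:1] = (word>>1) & 0x1 = 0
type [0+:1] = (word>>0) & 0x1 = 1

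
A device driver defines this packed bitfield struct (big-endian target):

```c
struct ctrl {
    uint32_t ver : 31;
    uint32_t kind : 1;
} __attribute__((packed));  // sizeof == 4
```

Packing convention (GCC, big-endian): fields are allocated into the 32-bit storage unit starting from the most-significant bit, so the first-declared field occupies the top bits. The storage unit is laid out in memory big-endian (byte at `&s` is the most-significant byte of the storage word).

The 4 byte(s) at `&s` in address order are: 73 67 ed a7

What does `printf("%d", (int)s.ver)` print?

[0]=0x73 [1]=0x67 [2]=0xed [3]=0xa7 (big-endian) → word 0x7367eda7
ver [1+:31] = (word>>1) & 0x7fffffff = 968095443  ←
kind [0+:1] = (word>>0) & 0x1 = 1

968095443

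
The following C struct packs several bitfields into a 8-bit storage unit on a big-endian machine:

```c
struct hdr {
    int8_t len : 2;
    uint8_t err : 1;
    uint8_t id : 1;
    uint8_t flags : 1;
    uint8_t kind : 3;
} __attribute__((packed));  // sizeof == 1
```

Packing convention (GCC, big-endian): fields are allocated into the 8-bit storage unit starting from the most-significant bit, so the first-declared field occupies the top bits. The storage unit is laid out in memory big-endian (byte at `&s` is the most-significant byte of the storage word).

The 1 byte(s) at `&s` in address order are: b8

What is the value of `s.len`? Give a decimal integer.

[0]=0xb8 (big-endian) → word 0xb8
len [6+:2] = (word>>6) & 0x3 = 2  ←
err [5+:1] = (word>>5) & 0x1 = 1
id [4+:1] = (word>>4) & 0x1 = 1
flags [3+:1] = (word>>3) & 0x1 = 1
kind [0+:3] = (word>>0) & 0x7 = 0
len signed 2b, MSB=1: 2 - 4 = -2

-2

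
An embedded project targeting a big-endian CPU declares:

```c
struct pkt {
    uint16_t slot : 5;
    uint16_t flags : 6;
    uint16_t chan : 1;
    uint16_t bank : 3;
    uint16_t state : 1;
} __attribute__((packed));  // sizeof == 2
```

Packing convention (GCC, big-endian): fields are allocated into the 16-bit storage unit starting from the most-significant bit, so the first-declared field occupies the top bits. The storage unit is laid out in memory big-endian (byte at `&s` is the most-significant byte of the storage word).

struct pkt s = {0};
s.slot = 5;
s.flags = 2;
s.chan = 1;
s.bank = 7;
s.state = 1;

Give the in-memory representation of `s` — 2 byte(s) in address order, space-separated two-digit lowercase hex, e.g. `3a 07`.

slot:5 = 5 → 0x5 << 11 → word 0x2800
flags:6 = 2 → 0x2 << 5 → word 0x2840
chan:1 = 1 → 0x1 << 4 → word 0x2850
bank:3 = 7 → 0x7 << 1 → word 0x285e
state:1 = 1 → 0x1 << 0 → word 0x285f
word = 0x285f → big-endian bytes:
  [0]=0x28  [1]=0x5f

28 5f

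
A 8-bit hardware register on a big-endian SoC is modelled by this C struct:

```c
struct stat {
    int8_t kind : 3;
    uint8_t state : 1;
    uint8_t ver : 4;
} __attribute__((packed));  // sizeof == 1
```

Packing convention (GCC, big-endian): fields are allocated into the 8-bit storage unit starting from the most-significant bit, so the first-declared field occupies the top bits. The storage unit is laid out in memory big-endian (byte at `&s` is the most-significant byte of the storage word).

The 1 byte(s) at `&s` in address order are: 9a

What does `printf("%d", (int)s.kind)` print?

[0]=0x9a (big-endian) → word 0x9a
kind [5+:3] = (word>>5) & 0x7 = 4  ←
state [4+:1] = (word>>4) & 0x1 = 1
ver [0+:4] = (word>>0) & 0xf = 10
kind signed 3b, MSB=1: 4 - 8 = -4

-4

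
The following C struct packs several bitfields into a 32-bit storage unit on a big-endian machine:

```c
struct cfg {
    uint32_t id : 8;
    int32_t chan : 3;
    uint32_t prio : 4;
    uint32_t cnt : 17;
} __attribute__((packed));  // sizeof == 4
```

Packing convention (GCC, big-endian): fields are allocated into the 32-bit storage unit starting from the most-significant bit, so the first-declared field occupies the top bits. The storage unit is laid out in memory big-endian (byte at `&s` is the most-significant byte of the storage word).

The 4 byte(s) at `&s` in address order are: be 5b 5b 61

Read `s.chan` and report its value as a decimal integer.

[0]=0xbe [1]=0x5b [2]=0x5b [3]=0x61 (big-endian) → word 0xbe5b5b61
id [24+:8] = (word>>24) & 0xff = 190
chan [21+:3] = (word>>21) & 0x7 = 2  ←
prio [17+:4] = (word>>17) & 0xf = 13
cnt [0+:17] = (word>>0) & 0x1ffff = 88929
chan signed 3b, MSB=0: value = 2

2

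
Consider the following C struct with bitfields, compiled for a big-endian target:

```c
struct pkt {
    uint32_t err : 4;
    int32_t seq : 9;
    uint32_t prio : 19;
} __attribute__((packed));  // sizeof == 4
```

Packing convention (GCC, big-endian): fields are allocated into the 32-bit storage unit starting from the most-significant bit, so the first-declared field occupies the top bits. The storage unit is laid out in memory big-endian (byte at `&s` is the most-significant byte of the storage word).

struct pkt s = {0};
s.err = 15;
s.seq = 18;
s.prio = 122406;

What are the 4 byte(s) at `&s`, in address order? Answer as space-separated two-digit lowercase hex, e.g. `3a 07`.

err:4 = 15 → 0xf << 28 → word 0xf0000000
seq:9 = 18 → 0x12 << 19 → word 0xf0900000
prio:19 = 122406 → 0x1de26 << 0 → word 0xf091de26
word = 0xf091de26 → big-endian bytes:
  [0]=0xf0  [1]=0x91  [2]=0xde  [3]=0x26

f0 91 de 26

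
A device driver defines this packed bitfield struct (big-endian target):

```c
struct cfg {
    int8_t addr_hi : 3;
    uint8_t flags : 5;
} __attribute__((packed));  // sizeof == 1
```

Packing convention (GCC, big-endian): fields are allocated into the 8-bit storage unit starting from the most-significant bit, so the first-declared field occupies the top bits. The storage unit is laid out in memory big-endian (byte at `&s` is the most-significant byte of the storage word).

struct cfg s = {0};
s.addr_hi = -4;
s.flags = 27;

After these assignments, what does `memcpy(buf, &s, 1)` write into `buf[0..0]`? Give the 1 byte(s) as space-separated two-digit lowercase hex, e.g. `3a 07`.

addr_hi:3 = -4 → 0x4 << 5 → word 0x80
flags:5 = 27 → 0x1b << 0 → word 0x9b
word = 0x9b → big-endian bytes:
  [0]=0x9b

9b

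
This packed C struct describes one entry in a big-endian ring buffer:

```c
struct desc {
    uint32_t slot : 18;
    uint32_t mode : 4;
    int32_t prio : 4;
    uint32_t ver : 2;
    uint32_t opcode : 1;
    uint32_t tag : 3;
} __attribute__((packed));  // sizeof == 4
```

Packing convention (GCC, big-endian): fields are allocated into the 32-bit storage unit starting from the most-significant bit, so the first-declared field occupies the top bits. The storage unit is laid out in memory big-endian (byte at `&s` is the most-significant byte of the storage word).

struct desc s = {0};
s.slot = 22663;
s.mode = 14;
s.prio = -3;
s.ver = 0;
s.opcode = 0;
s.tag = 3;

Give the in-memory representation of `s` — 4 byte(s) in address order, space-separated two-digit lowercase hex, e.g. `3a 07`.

16 21 fb 43

slot:18 = 22663 → 0x5887 << 14 → word 0x1621c000
mode:4 = 14 → 0xe << 10 → word 0x1621f800
prio:4 = -3 → 0xd << 6 → word 0x1621fb40
ver:2 = 0 → 0x0 << 4 → word 0x1621fb40
opcode:1 = 0 → 0x0 << 3 → word 0x1621fb40
tag:3 = 3 → 0x3 << 0 → word 0x1621fb43
word = 0x1621fb43 → big-endian bytes:
  [0]=0x16  [1]=0x21  [2]=0xfb  [3]=0x43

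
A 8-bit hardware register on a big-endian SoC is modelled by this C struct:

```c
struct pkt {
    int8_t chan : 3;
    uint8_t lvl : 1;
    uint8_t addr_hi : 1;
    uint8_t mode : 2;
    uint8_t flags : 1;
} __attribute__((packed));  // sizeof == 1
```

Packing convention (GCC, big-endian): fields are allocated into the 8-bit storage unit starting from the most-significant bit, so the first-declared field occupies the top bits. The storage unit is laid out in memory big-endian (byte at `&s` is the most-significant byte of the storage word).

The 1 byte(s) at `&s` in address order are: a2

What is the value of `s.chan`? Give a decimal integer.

-3

[0]=0xa2 (big-endian) → word 0xa2
chan [5+:3] = (word>>5) & 0x7 = 5  ←
lvl [4+:1] = (word>>4) & 0x1 = 0
addr_hi [3+:1] = (word>>3) & 0x1 = 0
mode [1+:2] = (word>>1) & 0x3 = 1
flags [0+:1] = (word>>0) & 0x1 = 0
chan signed 3b, MSB=1: 5 - 8 = -3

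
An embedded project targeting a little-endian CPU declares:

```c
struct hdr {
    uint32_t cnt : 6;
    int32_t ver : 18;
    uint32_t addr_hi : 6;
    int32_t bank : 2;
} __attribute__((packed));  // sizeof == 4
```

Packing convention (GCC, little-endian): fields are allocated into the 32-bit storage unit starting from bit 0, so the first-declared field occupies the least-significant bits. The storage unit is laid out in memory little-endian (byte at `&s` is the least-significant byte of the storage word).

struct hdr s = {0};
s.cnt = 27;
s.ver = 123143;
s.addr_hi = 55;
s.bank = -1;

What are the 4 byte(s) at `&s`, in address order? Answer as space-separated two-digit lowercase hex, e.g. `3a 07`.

cnt (6b) val=27 bits=0x1b at bit 0: 0x0000001b
ver (18b) val=123143 bits=0x1e107 at bit 6: 0x007841db
addr_hi (6b) val=55 bits=0x37 at bit 24: 0x377841db
bank (2b) val=-1 bits=0x3 at bit 30: 0xf77841db
word = 0xf77841db → little-endian bytes:
  [0]=0xdb  [1]=0x41  [2]=0x78  [3]=0xf7

db 41 78 f7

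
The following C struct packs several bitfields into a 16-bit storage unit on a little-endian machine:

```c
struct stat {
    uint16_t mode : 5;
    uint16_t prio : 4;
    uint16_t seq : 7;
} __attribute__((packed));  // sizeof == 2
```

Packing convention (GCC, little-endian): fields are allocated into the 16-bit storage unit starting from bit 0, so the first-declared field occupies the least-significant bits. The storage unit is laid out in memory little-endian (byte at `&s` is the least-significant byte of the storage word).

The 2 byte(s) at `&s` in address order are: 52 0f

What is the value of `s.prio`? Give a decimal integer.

10

[0]=0x52 [1]=0x0f (little-endian) → word 0x0f52
mode [0+:5] = (word>>0) & 0x1f = 18
prio [5+:4] = (word>>5) & 0xf = 10  ←
seq [9+:7] = (word>>9) & 0x7f = 7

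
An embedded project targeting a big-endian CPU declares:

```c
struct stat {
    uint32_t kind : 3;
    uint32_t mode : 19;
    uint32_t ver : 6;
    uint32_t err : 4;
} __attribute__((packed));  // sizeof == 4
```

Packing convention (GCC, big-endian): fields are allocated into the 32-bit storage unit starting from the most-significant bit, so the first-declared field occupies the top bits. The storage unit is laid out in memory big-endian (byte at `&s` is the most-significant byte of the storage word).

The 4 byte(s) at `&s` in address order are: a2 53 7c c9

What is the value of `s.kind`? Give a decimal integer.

5

[0]=0xa2 [1]=0x53 [2]=0x7c [3]=0xc9 (big-endian) → word 0xa2537cc9
kind:3 @ bit 29 → (0xa2537cc9>>29)&0x7 = 0x5  ←
mode:19 @ bit 10 → (0xa2537cc9>>10)&0x7ffff = 0x94df
ver:6 @ bit 4 → (0xa2537cc9>>4)&0x3f = 0xc
err:4 @ bit 0 → (0xa2537cc9>>0)&0xf = 0x9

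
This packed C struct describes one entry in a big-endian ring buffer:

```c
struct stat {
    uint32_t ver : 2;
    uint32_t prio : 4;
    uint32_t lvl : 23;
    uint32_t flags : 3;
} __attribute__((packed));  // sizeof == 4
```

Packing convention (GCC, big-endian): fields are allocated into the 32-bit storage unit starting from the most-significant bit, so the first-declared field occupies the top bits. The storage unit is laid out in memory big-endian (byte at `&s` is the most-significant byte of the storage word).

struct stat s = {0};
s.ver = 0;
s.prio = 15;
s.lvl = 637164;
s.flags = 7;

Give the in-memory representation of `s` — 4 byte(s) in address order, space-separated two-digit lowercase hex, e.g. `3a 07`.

3c 4d c7 67

ver:2 = 0 → 0x0 << 30 → word 0x00000000
prio:4 = 15 → 0xf << 26 → word 0x3c000000
lvl:23 = 637164 → 0x9b8ec << 3 → word 0x3c4dc760
flags:3 = 7 → 0x7 << 0 → word 0x3c4dc767
word = 0x3c4dc767 → big-endian bytes:
  [0]=0x3c  [1]=0x4d  [2]=0xc7  [3]=0x67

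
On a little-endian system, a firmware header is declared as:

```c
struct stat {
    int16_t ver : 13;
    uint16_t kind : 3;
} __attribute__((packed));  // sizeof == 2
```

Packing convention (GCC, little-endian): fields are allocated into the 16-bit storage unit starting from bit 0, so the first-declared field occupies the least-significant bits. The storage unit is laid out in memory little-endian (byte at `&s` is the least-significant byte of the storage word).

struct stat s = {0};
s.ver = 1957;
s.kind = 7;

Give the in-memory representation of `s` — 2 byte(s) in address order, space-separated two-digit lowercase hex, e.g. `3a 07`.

a5 e7

ver:13 = 1957 → 0x7a5 << 0 → word 0x07a5
kind:3 = 7 → 0x7 << 13 → word 0xe7a5
word = 0xe7a5 → little-endian bytes:
  [0]=0xa5  [1]=0xe7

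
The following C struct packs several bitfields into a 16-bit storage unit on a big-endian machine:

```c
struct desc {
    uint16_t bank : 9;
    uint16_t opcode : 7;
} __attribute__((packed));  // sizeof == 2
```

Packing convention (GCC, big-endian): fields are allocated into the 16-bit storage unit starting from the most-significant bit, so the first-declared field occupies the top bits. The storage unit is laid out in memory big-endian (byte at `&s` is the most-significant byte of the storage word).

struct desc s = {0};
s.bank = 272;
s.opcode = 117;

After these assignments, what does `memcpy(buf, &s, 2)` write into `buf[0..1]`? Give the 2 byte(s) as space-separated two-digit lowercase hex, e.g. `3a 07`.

88 75

bank:9 = 272 → 0x110 << 7 → word 0x8800
opcode:7 = 117 → 0x75 << 0 → word 0x8875
word = 0x8875 → big-endian bytes:
  [0]=0x88  [1]=0x75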